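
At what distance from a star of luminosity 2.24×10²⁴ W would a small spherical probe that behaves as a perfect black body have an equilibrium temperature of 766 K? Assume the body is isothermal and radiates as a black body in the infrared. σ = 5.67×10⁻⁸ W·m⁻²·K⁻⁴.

For an isothermal black-emitting sphere, (1−a)S·πr² = σ·4πr²·T⁴ ⇒ S = 4σT⁴/(1−a).
S = 4·5.67×10⁻⁸·(766)⁴/1.00 = 78080 W/m².
Flux falls as S = L/(4πd²), so d = √(L/(4πS)) = √(2.24×10²⁴/(4π·78080)).

d ≈ 1.51×10⁹ m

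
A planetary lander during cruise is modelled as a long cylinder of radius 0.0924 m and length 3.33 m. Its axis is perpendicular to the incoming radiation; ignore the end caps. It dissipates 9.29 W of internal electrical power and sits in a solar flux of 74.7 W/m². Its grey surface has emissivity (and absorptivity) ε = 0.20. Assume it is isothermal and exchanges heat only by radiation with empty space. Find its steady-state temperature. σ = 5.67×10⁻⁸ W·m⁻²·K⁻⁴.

T ≈ 170 K

At steady state, absorbed solar power + internal power = radiated power.
Absorbed: α·S·A_cross = 0.20·74.7·0.6154 = 9.194 W (cross-section 2rL).
Total input = 9.194 + 9.29 = 18.48 W.
Radiated: εσ·A_surf·T⁴ with A_surf = 2πrL = 1.933 m².
T⁴ = 18.48/(0.20·5.67×10⁻⁸·1.933) = 8.431×10⁸ K⁴.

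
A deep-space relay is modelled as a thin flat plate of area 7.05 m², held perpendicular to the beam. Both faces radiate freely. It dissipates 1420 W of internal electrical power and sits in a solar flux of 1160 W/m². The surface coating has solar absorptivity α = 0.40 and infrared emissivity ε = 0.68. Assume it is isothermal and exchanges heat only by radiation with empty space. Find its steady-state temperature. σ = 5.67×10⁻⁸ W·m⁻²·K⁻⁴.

At steady state, absorbed solar power + internal power = radiated power.
Absorbed: α·S·A_cross = 0.40·1160·7.050 = 3271 W (cross-section A).
Total input = 3271 + 1420 = 4691 W.
Radiated: εσ·A_surf·T⁴ with A_surf = 2A = 14.10 m².
T⁴ = 4691/(0.68·5.67×10⁻⁸·14.10) = 8.629×10⁹ K⁴.

T ≈ 305 K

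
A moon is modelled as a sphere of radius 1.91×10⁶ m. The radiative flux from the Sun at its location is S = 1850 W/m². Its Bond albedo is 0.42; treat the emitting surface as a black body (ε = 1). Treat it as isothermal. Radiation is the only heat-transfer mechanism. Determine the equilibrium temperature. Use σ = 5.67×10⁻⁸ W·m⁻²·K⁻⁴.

At equilibrium, absorbed power = emitted power.
Absorbing cross-section = πr² = 1.146×10¹³ m²; emitting surface = 4πr² = 4.584×10¹³ m² (ratio 4).
(1−a)S·A_cross = εσ·A_surf·T⁴  ⇒  T⁴ = (1−a)S/(4σ).
T⁴ = 0.580·1850/(4·5.67×10⁻⁸) = 4.731×10⁹ K⁴.
T = (4.731×10⁹)^(1/4).

T ≈ 262 K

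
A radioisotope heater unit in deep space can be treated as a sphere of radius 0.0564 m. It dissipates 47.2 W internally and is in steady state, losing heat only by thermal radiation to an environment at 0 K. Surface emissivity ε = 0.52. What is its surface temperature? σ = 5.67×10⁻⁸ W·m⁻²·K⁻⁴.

T ≈ 447 K

Steady state: internal power = radiated power, P = εσA T⁴.
Radiating area A = 4πr² = 0.03997 m².
T⁴ = P/(εσA) = 47.2/(0.52·5.67×10⁻⁸·0.03997) = 4.005×10¹⁰ K⁴.
T = (4.005×10¹⁰)^(1/4).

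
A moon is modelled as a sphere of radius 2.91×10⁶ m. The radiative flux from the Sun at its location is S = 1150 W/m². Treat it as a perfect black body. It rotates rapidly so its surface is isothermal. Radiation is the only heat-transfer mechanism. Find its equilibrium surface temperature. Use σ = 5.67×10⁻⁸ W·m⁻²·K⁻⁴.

At equilibrium, absorbed power = emitted power.
Absorbing cross-section = πr² = 2.660×10¹³ m²; emitting surface = 4πr² = 1.064×10¹⁴ m² (ratio 4).
S·A_cross = εσ·A_surf·T⁴  ⇒  T⁴ = S/(4σ).
T⁴ = 1.00·1150/(4·5.67×10⁻⁸) = 5.071×10⁹ K⁴.
T = (5.071×10⁹)^(1/4).

T ≈ 267 K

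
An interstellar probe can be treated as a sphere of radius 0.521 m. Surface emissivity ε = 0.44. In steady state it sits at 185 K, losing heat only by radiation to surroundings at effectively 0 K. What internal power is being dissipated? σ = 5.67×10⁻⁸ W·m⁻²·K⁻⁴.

Steady state: P = εσA T⁴.
A = 4πr² = 3.411 m²; T⁴ = (185)⁴ = 1.171×10⁹ K⁴.
P = 0.44 × 5.67×10⁻⁸ × 3.411 × 1.171×10⁹.

P ≈ 99.7 W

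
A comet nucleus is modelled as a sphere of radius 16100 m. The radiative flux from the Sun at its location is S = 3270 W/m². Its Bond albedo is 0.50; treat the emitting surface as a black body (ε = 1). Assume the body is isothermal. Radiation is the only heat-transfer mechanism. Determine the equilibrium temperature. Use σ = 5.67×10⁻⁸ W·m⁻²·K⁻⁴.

T ≈ 291 K

At equilibrium, absorbed power = emitted power.
Absorbing cross-section = πr² = 8.143×10⁸ m²; emitting surface = 4πr² = 3.257×10⁹ m² (ratio 4).
(1−a)S·A_cross = εσ·A_surf·T⁴  ⇒  T⁴ = (1−a)S/(4σ).
T⁴ = 0.500·3270/(4·5.67×10⁻⁸) = 7.209×10⁹ K⁴.
T = (7.209×10⁹)^(1/4).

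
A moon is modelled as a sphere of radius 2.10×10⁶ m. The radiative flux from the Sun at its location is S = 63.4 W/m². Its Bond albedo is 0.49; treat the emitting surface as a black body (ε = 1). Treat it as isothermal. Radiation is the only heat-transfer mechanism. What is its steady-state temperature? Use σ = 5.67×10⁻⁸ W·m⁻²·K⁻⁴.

At equilibrium, absorbed power = emitted power.
Absorbing cross-section = πr² = 1.385×10¹³ m²; emitting surface = 4πr² = 5.542×10¹³ m² (ratio 4).
(1−a)S·A_cross = εσ·A_surf·T⁴  ⇒  T⁴ = (1−a)S/(4σ).
T⁴ = 0.510·63.4/(4·5.67×10⁻⁸) = 1.426×10⁸ K⁴.
T = (1.426×10⁸)^(1/4).

T ≈ 109 K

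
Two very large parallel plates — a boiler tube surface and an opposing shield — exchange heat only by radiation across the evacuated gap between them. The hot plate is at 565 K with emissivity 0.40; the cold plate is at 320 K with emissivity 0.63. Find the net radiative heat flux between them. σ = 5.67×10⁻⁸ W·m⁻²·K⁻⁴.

For two infinite grey parallel plates, q = σ(T₁⁴ − T₂⁴)/(1/ε₁ + 1/ε₂ − 1).
T₁⁴ − T₂⁴ = 1.019×10¹¹ − 1.049×10¹⁰ = 9.142×10¹⁰ K⁴.
1/ε₁ + 1/ε₂ − 1 = 2.500 + 1.587 − 1 = 3.087.
q = 5.67×10⁻⁸ × 9.142×10¹⁰ / 3.087.

q ≈ 1680 W/m²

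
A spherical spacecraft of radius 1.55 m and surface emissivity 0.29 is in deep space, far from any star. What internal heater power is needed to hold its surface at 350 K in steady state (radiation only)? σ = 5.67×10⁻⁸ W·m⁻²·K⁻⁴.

P ≈ 7450 W

P = εσ·4πr²·T⁴.
4πr² = 30.19 m²; T⁴ = 1.501×10¹⁰ K⁴.
P = 0.29·5.67×10⁻⁸·30.19·1.501×10¹⁰.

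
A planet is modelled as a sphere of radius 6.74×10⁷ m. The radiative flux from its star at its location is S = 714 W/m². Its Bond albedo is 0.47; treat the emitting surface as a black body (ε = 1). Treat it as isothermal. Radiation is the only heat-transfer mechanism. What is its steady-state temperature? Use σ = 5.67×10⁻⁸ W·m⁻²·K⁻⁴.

T ≈ 202 K

At equilibrium, absorbed power = emitted power.
Absorbing cross-section = πr² = 1.427×10¹⁶ m²; emitting surface = 4πr² = 5.709×10¹⁶ m² (ratio 4).
(1−a)S·A_cross = εσ·A_surf·T⁴  ⇒  T⁴ = (1−a)S/(4σ).
T⁴ = 0.530·714/(4·5.67×10⁻⁸) = 1.669×10⁹ K⁴.
T = (1.669×10⁹)^(1/4).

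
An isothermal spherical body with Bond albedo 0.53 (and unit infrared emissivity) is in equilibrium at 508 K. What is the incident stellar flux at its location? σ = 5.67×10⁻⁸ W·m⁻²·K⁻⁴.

S ≈ 32100 W/m²

(1−a)S·πr² = σ·4πr²·T⁴ ⇒ S = 4σT⁴/(1−a).
S = 4·5.67×10⁻⁸·6.660×10¹⁰/0.470.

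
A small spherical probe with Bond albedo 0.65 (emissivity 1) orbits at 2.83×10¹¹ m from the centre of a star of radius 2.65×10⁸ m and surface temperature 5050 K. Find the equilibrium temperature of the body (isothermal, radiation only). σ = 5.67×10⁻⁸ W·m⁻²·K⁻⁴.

T ≈ 84.0 K

The star's surface emits σT_*⁴; at distance d the flux is S = σT_*⁴(R_*/d)².
S = 5.67×10⁻⁸·(5050)⁴·(2.65×10⁸/2.83×10¹¹)² = 32.33 W/m².
For an isothermal sphere T⁴ = (1−a)S/(4σ) = 4.990×10⁷ K⁴.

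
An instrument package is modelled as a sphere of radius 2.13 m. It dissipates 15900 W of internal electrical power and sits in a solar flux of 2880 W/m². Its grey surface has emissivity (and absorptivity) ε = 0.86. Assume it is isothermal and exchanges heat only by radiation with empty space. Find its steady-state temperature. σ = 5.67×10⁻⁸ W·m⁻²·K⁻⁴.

At steady state, absorbed solar power + internal power = radiated power.
Absorbed: α·S·A_cross = 0.86·2880·14.25 = 35300 W (cross-section πr²).
Total input = 35300 + 15900 = 51200 W.
Radiated: εσ·A_surf·T⁴ with A_surf = 4πr² = 57.01 m².
T⁴ = 51200/(0.86·5.67×10⁻⁸·57.01) = 1.842×10¹⁰ K⁴.

T ≈ 368 K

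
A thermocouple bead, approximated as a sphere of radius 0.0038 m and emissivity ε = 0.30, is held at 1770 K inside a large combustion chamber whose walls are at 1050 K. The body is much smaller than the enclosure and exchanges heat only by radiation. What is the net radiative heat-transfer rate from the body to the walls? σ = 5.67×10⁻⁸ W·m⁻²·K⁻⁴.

For a small grey body in a large enclosure: P_net = εσA(T_body⁴ − T_wall⁴).
A = 4πr² = 1.815×10⁻⁴ m²; T_body⁴ − T_wall⁴ = 9.815×10¹² − 1.216×10¹² = 8.600×10¹² K⁴.
|P_net| = 0.30·5.67×10⁻⁸·1.815×10⁻⁴·8.600×10¹².

P_net ≈ 26.5 W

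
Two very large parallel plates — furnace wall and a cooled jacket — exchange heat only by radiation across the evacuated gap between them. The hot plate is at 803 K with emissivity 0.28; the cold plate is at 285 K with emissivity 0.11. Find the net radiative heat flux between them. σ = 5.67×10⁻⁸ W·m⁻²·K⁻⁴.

q ≈ 1990 W/m²

For two infinite grey parallel plates, q = σ(T₁⁴ − T₂⁴)/(1/ε₁ + 1/ε₂ − 1).
T₁⁴ − T₂⁴ = 4.158×10¹¹ − 6.598×10⁹ = 4.092×10¹¹ K⁴.
1/ε₁ + 1/ε₂ − 1 = 3.571 + 9.091 − 1 = 11.66.
q = 5.67×10⁻⁸ × 4.092×10¹¹ / 11.66.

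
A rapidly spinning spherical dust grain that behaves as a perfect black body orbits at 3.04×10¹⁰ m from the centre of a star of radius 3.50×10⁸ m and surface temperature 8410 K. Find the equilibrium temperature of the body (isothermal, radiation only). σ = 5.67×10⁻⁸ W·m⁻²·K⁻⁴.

T ≈ 638 K

The star's surface emits σT_*⁴; at distance d the flux is S = σT_*⁴(R_*/d)².
S = 5.67×10⁻⁸·(8410)⁴·(3.50×10⁸/3.04×10¹⁰)² = 37600 W/m².
For an isothermal sphere T⁴ = (1−a)S/(4σ) = 1.658×10¹¹ K⁴.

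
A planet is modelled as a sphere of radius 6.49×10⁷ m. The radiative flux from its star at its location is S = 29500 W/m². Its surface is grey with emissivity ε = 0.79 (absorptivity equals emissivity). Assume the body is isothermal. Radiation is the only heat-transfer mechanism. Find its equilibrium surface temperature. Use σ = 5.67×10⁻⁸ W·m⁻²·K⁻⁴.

At equilibrium, absorbed power = emitted power.
Absorbing cross-section = πr² = 1.323×10¹⁶ m²; emitting surface = 4πr² = 5.293×10¹⁶ m² (ratio 4).
εS·A_cross = εσ·A_surf·T⁴  ⇒  T⁴ = S/(4σ)   (ε cancels).
T⁴ = 29500/(4·5.67×10⁻⁸) = 1.301×10¹¹ K⁴.
T = (1.301×10¹¹)^(1/4).

T ≈ 601 K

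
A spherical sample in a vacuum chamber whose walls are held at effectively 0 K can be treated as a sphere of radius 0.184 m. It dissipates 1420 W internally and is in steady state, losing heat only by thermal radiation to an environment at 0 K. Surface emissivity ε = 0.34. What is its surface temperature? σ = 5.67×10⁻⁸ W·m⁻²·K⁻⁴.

Steady state: internal power = radiated power, P = εσA T⁴.
Radiating area A = 4πr² = 0.4254 m².
T⁴ = P/(εσA) = 1420/(0.34·5.67×10⁻⁸·0.4254) = 1.731×10¹¹ K⁴.
T = (1.731×10¹¹)^(1/4).

T ≈ 645 K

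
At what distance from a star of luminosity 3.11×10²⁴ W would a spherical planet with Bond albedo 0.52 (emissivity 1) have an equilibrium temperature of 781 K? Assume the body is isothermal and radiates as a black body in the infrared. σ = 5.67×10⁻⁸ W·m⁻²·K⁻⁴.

d ≈ 1.19×10⁹ m

For an isothermal black-emitting sphere, (1−a)S·πr² = σ·4πr²·T⁴ ⇒ S = 4σT⁴/(1−a).
S = 4·5.67×10⁻⁸·(781)⁴/0.480 = 1.758×10⁵ W/m².
Flux falls as S = L/(4πd²), so d = √(L/(4πS)) = √(3.11×10²⁴/(4π·1.758×10⁵)).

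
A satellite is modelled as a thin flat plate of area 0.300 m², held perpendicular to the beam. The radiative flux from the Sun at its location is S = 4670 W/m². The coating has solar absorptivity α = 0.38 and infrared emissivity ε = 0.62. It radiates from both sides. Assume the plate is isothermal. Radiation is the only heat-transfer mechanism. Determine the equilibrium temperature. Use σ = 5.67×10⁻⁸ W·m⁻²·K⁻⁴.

At equilibrium, absorbed power = emitted power.
Absorbing cross-section = A = 0.3000 m²; emitting surface = 2A = 0.6000 m² (ratio 2).
αS·A_cross = εσ·A_surf·T⁴  ⇒  T⁴ = αS/(ε·2σ).
T⁴ = 0.380·4670/(0.62·2·5.67×10⁻⁸) = 2.524×10¹⁰ K⁴.
T = (2.524×10¹⁰)^(1/4).

T ≈ 399 K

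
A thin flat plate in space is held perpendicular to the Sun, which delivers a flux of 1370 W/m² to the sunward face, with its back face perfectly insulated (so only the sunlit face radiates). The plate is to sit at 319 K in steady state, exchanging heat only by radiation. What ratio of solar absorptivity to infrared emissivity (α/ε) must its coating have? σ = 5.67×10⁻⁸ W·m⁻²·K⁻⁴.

α/ε ≈ 0.429

Balance: αS·A = εσ·1A·T⁴ ⇒ α/ε = σT⁴/S.
α/ε = 5.67×10⁻⁸·(319)⁴/1370 = 5.67×10⁻⁸·1.036×10¹⁰/1370.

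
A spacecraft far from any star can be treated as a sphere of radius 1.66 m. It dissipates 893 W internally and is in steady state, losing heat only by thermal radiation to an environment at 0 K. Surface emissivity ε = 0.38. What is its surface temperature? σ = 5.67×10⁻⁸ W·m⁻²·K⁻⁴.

Steady state: internal power = radiated power, P = εσA T⁴.
Radiating area A = 4πr² = 34.63 m².
T⁴ = P/(εσA) = 893/(0.38·5.67×10⁻⁸·34.63) = 1.197×10⁹ K⁴.
T = (1.197×10⁹)^(1/4).

T ≈ 186 K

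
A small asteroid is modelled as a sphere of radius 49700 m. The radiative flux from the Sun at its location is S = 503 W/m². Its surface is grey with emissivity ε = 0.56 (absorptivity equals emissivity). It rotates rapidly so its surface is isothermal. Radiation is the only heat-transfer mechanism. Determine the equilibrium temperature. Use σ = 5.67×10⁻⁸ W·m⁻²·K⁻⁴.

T ≈ 217 K

At equilibrium, absorbed power = emitted power.
Absorbing cross-section = πr² = 7.760×10⁹ m²; emitting surface = 4πr² = 3.104×10¹⁰ m² (ratio 4).
εS·A_cross = εσ·A_surf·T⁴  ⇒  T⁴ = S/(4σ)   (ε cancels).
T⁴ = 503/(4·5.67×10⁻⁸) = 2.218×10⁹ K⁴.
T = (2.218×10⁹)^(1/4).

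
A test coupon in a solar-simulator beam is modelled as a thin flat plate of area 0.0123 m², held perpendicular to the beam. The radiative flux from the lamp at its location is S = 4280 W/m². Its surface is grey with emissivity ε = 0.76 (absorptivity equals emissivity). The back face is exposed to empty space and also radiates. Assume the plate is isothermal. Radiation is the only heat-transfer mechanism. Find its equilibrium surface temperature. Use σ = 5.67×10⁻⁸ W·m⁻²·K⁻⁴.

At equilibrium, absorbed power = emitted power.
Absorbing cross-section = A = 0.01230 m²; emitting surface = 2A = 0.02460 m² (ratio 2).
εS·A_cross = εσ·A_surf·T⁴  ⇒  T⁴ = S/(2σ)   (ε cancels).
T⁴ = 4280/(2·5.67×10⁻⁸) = 3.774×10¹⁰ K⁴.
T = (3.774×10¹⁰)^(1/4).

T ≈ 441 K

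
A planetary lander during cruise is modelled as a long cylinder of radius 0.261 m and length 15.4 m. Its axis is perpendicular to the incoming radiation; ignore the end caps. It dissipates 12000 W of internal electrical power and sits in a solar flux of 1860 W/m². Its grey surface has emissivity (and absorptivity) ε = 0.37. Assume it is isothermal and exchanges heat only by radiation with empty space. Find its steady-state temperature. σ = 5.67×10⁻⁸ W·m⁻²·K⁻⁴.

T ≈ 427 K

At steady state, absorbed solar power + internal power = radiated power.
Absorbed: α·S·A_cross = 0.37·1860·8.039 = 5532 W (cross-section 2rL).
Total input = 5532 + 12000 = 17530 W.
Radiated: εσ·A_surf·T⁴ with A_surf = 2πrL = 25.25 m².
T⁴ = 17530/(0.37·5.67×10⁻⁸·25.25) = 3.309×10¹⁰ K⁴.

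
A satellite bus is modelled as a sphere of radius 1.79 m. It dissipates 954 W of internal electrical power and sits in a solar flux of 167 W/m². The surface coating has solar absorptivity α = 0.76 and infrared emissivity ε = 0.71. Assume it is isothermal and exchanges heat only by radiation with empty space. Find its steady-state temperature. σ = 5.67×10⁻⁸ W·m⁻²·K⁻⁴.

At steady state, absorbed solar power + internal power = radiated power.
Absorbed: α·S·A_cross = 0.76·167·10.07 = 1278 W (cross-section πr²).
Total input = 1278 + 954 = 2232 W.
Radiated: εσ·A_surf·T⁴ with A_surf = 4πr² = 40.26 m².
T⁴ = 2232/(0.71·5.67×10⁻⁸·40.26) = 1.377×10⁹ K⁴.

T ≈ 193 K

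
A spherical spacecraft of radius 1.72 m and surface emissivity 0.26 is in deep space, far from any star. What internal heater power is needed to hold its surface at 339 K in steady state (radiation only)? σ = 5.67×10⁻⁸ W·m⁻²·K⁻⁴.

P ≈ 7240 W

P = εσ·4πr²·T⁴.
4πr² = 37.18 m²; T⁴ = 1.321×10¹⁰ K⁴.
P = 0.26·5.67×10⁻⁸·37.18·1.321×10¹⁰.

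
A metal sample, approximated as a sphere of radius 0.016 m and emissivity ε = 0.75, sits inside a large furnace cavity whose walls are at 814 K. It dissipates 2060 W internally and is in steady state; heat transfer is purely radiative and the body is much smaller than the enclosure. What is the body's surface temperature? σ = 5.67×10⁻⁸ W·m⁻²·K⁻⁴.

For a small grey body in a large enclosure, net radiated power = εσA(T⁴ − T_w⁴).
Steady state: P = εσA(T⁴ − T_w⁴) with A = 4πr² = 0.003217 m².
T⁴ = P/(εσA) + T_w⁴ = 2060/(0.75·5.67×10⁻⁸·0.003217) + (814)⁴
    = 1.506×10¹³ + 4.390×10¹¹ = 1.550×10¹³ K⁴.

T ≈ 1980 K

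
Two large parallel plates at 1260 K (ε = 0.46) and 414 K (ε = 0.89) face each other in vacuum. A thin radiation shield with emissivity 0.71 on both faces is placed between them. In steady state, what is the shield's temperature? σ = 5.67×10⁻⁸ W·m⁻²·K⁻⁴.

In steady state the net flux on the hot side equals that on the cold side.
σ(T₁⁴−T_s⁴)/D₁ = σ(T_s⁴−T₂⁴)/D₂, with D₁ = 1/ε₁+1/ε_s−1 = 2.582, D₂ = 1/ε_s+1/ε₂−1 = 1.532.
Solve for T_s⁴: T_s⁴ = (D₂·T₁⁴ + D₁·T₂⁴)/(D₁+D₂) = 9.570×10¹¹ K⁴.

T_s ≈ 989 K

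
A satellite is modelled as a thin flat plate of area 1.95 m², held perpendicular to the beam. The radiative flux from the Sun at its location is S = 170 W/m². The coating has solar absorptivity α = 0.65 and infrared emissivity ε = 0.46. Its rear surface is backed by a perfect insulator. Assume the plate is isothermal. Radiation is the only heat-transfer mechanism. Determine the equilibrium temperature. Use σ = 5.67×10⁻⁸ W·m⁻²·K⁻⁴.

At equilibrium, absorbed power = emitted power.
Absorbing cross-section = A = 1.950 m²; emitting surface = A = 1.950 m² (ratio 1).
αS·A_cross = εσ·A_surf·T⁴  ⇒  T⁴ = αS/(ε·1σ).
T⁴ = 0.650·170/(0.46·1·5.67×10⁻⁸) = 4.237×10⁹ K⁴.
T = (4.237×10⁹)^(1/4).

T ≈ 255 K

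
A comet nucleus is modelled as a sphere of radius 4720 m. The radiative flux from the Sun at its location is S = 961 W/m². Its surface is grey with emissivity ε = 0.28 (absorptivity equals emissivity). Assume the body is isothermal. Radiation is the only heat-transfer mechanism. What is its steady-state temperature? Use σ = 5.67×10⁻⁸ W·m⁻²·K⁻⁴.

At equilibrium, absorbed power = emitted power.
Absorbing cross-section = πr² = 6.999×10⁷ m²; emitting surface = 4πr² = 2.800×10⁸ m² (ratio 4).
εS·A_cross = εσ·A_surf·T⁴  ⇒  T⁴ = S/(4σ)   (ε cancels).
T⁴ = 961/(4·5.67×10⁻⁸) = 4.237×10⁹ K⁴.
T = (4.237×10⁹)^(1/4).

T ≈ 255 K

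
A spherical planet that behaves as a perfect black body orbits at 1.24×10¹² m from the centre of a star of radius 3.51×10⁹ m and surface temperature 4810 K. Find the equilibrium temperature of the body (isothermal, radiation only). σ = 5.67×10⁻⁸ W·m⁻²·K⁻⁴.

The star's surface emits σT_*⁴; at distance d the flux is S = σT_*⁴(R_*/d)².
S = 5.67×10⁻⁸·(4810)⁴·(3.51×10⁹/1.24×10¹²)² = 243.2 W/m².
For an isothermal sphere T⁴ = (1−a)S/(4σ) = 1.072×10⁹ K⁴.

T ≈ 181 K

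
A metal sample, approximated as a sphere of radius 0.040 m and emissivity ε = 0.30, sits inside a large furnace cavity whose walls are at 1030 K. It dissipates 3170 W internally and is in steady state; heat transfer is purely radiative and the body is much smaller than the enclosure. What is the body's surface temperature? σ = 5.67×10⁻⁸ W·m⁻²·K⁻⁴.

T ≈ 1800 K

For a small grey body in a large enclosure, net radiated power = εσA(T⁴ − T_w⁴).
Steady state: P = εσA(T⁴ − T_w⁴) with A = 4πr² = 0.02011 m².
T⁴ = P/(εσA) + T_w⁴ = 3170/(0.30·5.67×10⁻⁸·0.02011) + (1030)⁴
    = 9.269×10¹² + 1.126×10¹² = 1.039×10¹³ K⁴.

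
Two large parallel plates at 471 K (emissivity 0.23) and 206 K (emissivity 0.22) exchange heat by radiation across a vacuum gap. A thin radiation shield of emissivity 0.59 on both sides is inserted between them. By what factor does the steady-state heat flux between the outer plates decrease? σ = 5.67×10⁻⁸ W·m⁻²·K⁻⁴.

factor ≈ 1.30

Without shield: q₀ = σΔ(T⁴)/(1/ε₁+1/ε₂−1) with denominator 7.893.
With shield the two gaps are in series; the resistances add: (1/ε₁+1/ε_s−1)+(1/ε_s+1/ε₂−1) = 5.043+5.240 = 10.28.
Heat-flux ratio q₀/q = 10.28/7.893.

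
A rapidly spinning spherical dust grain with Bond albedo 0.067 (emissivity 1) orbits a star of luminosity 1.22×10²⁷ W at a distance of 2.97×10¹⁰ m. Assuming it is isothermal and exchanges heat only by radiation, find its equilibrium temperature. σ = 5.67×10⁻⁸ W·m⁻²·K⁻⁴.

First find the stellar flux at distance d: S = L/(4πd²) = 1.22×10²⁷/(4π·(2.97×10¹⁰)²) = 1.101×10⁵ W/m².
For an isothermal sphere, absorbed (1−a)S·πr² = emitted σ·4πr²·T⁴, so T⁴ = (1−a)S/(4σ).
T⁴ = 0.933·1.101×10⁵/(4·5.67×10⁻⁸) = 4.528×10¹¹ K⁴.

T ≈ 820 K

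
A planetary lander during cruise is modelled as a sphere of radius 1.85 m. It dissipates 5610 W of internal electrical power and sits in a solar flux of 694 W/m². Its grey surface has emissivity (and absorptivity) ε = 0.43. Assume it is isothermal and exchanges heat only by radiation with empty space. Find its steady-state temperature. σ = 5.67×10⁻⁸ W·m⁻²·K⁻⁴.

At steady state, absorbed solar power + internal power = radiated power.
Absorbed: α·S·A_cross = 0.43·694·10.75 = 3209 W (cross-section πr²).
Total input = 3209 + 5610 = 8819 W.
Radiated: εσ·A_surf·T⁴ with A_surf = 4πr² = 43.01 m².
T⁴ = 8819/(0.43·5.67×10⁻⁸·43.01) = 8.410×10⁹ K⁴.

T ≈ 303 K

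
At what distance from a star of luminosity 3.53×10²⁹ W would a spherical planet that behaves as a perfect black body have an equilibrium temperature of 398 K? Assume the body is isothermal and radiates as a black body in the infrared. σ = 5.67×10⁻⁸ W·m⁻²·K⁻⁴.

d ≈ 2.22×10¹² m

For an isothermal black-emitting sphere, (1−a)S·πr² = σ·4πr²·T⁴ ⇒ S = 4σT⁴/(1−a).
S = 4·5.67×10⁻⁸·(398)⁴/1.00 = 5691 W/m².
Flux falls as S = L/(4πd²), so d = √(L/(4πS)) = √(3.53×10²⁹/(4π·5691)).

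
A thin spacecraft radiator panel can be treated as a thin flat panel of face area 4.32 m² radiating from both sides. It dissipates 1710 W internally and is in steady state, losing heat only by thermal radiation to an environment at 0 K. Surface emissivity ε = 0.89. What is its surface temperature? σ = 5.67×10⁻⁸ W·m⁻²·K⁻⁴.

T ≈ 250 K

Steady state: internal power = radiated power, P = εσA T⁴.
Radiating area A = 2·4.32 = 8.640 m².
T⁴ = P/(εσA) = 1710/(0.89·5.67×10⁻⁸·8.640) = 3.922×10⁹ K⁴.
T = (3.922×10⁹)^(1/4).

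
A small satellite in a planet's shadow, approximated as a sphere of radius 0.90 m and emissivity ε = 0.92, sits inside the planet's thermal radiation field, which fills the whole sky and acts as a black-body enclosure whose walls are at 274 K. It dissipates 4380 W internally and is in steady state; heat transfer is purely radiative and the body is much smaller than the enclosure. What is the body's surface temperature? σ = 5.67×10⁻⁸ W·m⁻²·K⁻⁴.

For a small grey body in a large enclosure, net radiated power = εσA(T⁴ − T_w⁴).
Steady state: P = εσA(T⁴ − T_w⁴) with A = 4πr² = 10.18 m².
T⁴ = P/(εσA) + T_w⁴ = 4380/(0.92·5.67×10⁻⁸·10.18) + (274)⁴
    = 8.249×10⁹ + 5.636×10⁹ = 1.389×10¹⁰ K⁴.

T ≈ 343 K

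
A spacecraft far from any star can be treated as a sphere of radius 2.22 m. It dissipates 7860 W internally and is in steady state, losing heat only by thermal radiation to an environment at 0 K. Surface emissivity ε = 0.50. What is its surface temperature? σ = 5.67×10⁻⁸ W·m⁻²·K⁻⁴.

T ≈ 259 K

Steady state: internal power = radiated power, P = εσA T⁴.
Radiating area A = 4πr² = 61.93 m².
T⁴ = P/(εσA) = 7860/(0.50·5.67×10⁻⁸·61.93) = 4.477×10⁹ K⁴.
T = (4.477×10⁹)^(1/4).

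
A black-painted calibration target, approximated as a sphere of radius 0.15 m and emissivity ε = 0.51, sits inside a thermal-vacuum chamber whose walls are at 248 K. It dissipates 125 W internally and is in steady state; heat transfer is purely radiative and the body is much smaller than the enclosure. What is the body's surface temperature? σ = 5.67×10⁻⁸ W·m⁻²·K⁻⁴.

T ≈ 372 K

For a small grey body in a large enclosure, net radiated power = εσA(T⁴ − T_w⁴).
Steady state: P = εσA(T⁴ − T_w⁴) with A = 4πr² = 0.2827 m².
T⁴ = P/(εσA) + T_w⁴ = 125/(0.51·5.67×10⁻⁸·0.2827) + (248)⁴
    = 1.529×10¹⁰ + 3.783×10⁹ = 1.907×10¹⁰ K⁴.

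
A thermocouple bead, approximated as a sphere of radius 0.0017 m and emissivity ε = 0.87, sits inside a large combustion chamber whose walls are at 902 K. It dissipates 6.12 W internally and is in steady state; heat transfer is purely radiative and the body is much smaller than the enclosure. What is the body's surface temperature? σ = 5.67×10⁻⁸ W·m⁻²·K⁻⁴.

For a small grey body in a large enclosure, net radiated power = εσA(T⁴ − T_w⁴).
Steady state: P = εσA(T⁴ − T_w⁴) with A = 4πr² = 3.632×10⁻⁵ m².
T⁴ = P/(εσA) + T_w⁴ = 6.12/(0.87·5.67×10⁻⁸·3.632×10⁻⁵) + (902)⁴
    = 3.416×10¹² + 6.620×10¹¹ = 4.078×10¹² K⁴.

T ≈ 1420 K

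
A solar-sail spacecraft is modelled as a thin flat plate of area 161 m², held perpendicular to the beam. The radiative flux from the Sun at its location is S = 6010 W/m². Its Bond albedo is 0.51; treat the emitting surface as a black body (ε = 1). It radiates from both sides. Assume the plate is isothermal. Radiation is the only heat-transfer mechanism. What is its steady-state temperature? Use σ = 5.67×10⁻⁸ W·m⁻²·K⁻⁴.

T ≈ 401 K

At equilibrium, absorbed power = emitted power.
Absorbing cross-section = A = 161.0 m²; emitting surface = 2A = 322.0 m² (ratio 2).
(1−a)S·A_cross = εσ·A_surf·T⁴  ⇒  T⁴ = (1−a)S/(2σ).
T⁴ = 0.490·6010/(2·5.67×10⁻⁸) = 2.597×10¹⁰ K⁴.
T = (2.597×10¹⁰)^(1/4).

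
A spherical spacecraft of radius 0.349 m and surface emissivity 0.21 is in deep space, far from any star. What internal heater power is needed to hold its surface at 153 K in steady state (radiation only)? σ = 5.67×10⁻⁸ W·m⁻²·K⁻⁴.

P ≈ 9.99 W

P = εσ·4πr²·T⁴.
4πr² = 1.531 m²; T⁴ = 5.480×10⁸ K⁴.
P = 0.21·5.67×10⁻⁸·1.531·5.480×10⁸.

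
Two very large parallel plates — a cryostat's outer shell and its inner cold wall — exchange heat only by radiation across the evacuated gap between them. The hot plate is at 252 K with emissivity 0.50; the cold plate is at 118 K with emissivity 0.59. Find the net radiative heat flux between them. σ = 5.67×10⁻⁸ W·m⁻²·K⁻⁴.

q ≈ 80.8 W/m²

For two infinite grey parallel plates, q = σ(T₁⁴ − T₂⁴)/(1/ε₁ + 1/ε₂ − 1).
T₁⁴ − T₂⁴ = 4.033×10⁹ − 1.939×10⁸ = 3.839×10⁹ K⁴.
1/ε₁ + 1/ε₂ − 1 = 2.000 + 1.695 − 1 = 2.695.
q = 5.67×10⁻⁸ × 3.839×10⁹ / 2.695.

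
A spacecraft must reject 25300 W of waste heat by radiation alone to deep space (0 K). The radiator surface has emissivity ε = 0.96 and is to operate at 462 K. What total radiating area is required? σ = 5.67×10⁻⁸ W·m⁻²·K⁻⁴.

P = εσA T⁴ ⇒ A = P/(εσT⁴).
T⁴ = 4.556×10¹⁰ K⁴.
A = 25300/(0.96 × 5.67×10⁻⁸ × 4.556×10¹⁰).

A ≈ 10.2 m²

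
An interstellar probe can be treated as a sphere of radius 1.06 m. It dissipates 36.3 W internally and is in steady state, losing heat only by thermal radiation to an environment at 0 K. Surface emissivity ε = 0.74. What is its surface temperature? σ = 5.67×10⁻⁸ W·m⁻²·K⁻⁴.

Steady state: internal power = radiated power, P = εσA T⁴.
Radiating area A = 4πr² = 14.12 m².
T⁴ = P/(εσA) = 36.3/(0.74·5.67×10⁻⁸·14.12) = 6.127×10⁷ K⁴.
T = (6.127×10⁷)^(1/4).

T ≈ 88.5 K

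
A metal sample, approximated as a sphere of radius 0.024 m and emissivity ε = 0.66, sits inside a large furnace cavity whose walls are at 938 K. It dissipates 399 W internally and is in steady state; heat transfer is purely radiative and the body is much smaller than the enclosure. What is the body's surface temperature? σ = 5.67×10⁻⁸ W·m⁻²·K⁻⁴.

For a small grey body in a large enclosure, net radiated power = εσA(T⁴ − T_w⁴).
Steady state: P = εσA(T⁴ − T_w⁴) with A = 4πr² = 0.007238 m².
T⁴ = P/(εσA) + T_w⁴ = 399/(0.66·5.67×10⁻⁸·0.007238) + (938)⁴
    = 1.473×10¹² + 7.741×10¹¹ = 2.247×10¹² K⁴.

T ≈ 1220 K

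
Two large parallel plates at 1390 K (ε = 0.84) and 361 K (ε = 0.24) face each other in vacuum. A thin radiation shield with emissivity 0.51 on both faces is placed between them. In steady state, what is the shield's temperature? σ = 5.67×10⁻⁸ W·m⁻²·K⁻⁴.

In steady state the net flux on the hot side equals that on the cold side.
σ(T₁⁴−T_s⁴)/D₁ = σ(T_s⁴−T₂⁴)/D₂, with D₁ = 1/ε₁+1/ε_s−1 = 2.151, D₂ = 1/ε_s+1/ε₂−1 = 5.127.
Solve for T_s⁴: T_s⁴ = (D₂·T₁⁴ + D₁·T₂⁴)/(D₁+D₂) = 2.635×10¹² K⁴.

T_s ≈ 1270 K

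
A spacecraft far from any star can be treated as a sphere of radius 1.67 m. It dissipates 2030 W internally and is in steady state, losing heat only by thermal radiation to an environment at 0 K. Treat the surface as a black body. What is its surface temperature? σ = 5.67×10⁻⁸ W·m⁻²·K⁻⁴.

T ≈ 179 K

Steady state: internal power = radiated power, P = εσA T⁴.
Radiating area A = 4πr² = 35.05 m².
T⁴ = P/(εσA) = 2030/(1.0·5.67×10⁻⁸·35.05) = 1.022×10⁹ K⁴.
T = (1.022×10⁹)^(1/4).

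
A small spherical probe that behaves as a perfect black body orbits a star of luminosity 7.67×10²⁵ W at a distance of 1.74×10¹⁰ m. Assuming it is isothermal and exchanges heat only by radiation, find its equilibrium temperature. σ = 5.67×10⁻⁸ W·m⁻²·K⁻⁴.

T ≈ 546 K

First find the stellar flux at distance d: S = L/(4πd²) = 7.67×10²⁵/(4π·(1.74×10¹⁰)²) = 20160 W/m².
For an isothermal sphere, absorbed (1−a)S·πr² = emitted σ·4πr²·T⁴, so T⁴ = (1−a)S/(4σ).
T⁴ = 1.00·20160/(4·5.67×10⁻⁸) = 8.889×10¹⁰ K⁴.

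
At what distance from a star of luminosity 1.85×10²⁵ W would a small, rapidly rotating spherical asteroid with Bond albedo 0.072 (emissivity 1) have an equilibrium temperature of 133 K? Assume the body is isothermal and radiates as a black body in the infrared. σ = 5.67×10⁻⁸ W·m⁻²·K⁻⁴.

For an isothermal black-emitting sphere, (1−a)S·πr² = σ·4πr²·T⁴ ⇒ S = 4σT⁴/(1−a).
S = 4·5.67×10⁻⁸·(133)⁴/0.928 = 76.47 W/m².
Flux falls as S = L/(4πd²), so d = √(L/(4πS)) = √(1.85×10²⁵/(4π·76.47)).

d ≈ 1.39×10¹¹ m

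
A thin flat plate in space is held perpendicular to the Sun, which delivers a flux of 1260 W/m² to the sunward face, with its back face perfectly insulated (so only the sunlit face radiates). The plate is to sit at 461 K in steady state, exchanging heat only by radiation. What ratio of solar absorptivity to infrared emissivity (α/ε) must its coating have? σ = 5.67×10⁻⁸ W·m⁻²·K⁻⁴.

α/ε ≈ 2.03

Balance: αS·A = εσ·1A·T⁴ ⇒ α/ε = σT⁴/S.
α/ε = 5.67×10⁻⁸·(461)⁴/1260 = 5.67×10⁻⁸·4.517×10¹⁰/1260.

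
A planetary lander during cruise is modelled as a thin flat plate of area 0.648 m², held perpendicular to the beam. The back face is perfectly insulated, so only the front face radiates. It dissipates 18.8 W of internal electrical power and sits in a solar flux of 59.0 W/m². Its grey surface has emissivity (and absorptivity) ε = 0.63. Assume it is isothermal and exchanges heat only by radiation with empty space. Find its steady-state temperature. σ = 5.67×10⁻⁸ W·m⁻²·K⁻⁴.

At steady state, absorbed solar power + internal power = radiated power.
Absorbed: α·S·A_cross = 0.63·59.0·0.6480 = 24.09 W (cross-section A).
Total input = 24.09 + 18.8 = 42.89 W.
Radiated: εσ·A_surf·T⁴ with A_surf = A = 0.6480 m².
T⁴ = 42.89/(0.63·5.67×10⁻⁸·0.6480) = 1.853×10⁹ K⁴.

T ≈ 207 K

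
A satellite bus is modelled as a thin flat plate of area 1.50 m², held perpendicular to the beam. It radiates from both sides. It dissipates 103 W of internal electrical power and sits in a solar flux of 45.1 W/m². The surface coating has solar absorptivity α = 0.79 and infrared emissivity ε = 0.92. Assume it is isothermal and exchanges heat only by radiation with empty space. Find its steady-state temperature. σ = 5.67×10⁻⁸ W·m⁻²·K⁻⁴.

At steady state, absorbed solar power + internal power = radiated power.
Absorbed: α·S·A_cross = 0.79·45.1·1.500 = 53.44 W (cross-section A).
Total input = 53.44 + 103 = 156.4 W.
Radiated: εσ·A_surf·T⁴ with A_surf = 2A = 3.000 m².
T⁴ = 156.4/(0.92·5.67×10⁻⁸·3.000) = 9.997×10⁸ K⁴.

T ≈ 178 K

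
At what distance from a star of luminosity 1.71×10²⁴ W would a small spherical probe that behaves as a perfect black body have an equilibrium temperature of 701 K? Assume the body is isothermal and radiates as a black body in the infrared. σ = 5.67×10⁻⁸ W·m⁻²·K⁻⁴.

For an isothermal black-emitting sphere, (1−a)S·πr² = σ·4πr²·T⁴ ⇒ S = 4σT⁴/(1−a).
S = 4·5.67×10⁻⁸·(701)⁴/1.00 = 54770 W/m².
Flux falls as S = L/(4πd²), so d = √(L/(4πS)) = √(1.71×10²⁴/(4π·54770)).

d ≈ 1.58×10⁹ m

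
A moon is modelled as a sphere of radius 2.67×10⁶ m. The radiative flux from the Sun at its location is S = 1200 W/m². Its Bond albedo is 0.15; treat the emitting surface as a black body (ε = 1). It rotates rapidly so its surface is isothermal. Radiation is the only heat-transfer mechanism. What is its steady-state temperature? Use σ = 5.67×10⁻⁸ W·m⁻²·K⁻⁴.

T ≈ 259 K

At equilibrium, absorbed power = emitted power.
Absorbing cross-section = πr² = 2.240×10¹³ m²; emitting surface = 4πr² = 8.958×10¹³ m² (ratio 4).
(1−a)S·A_cross = εσ·A_surf·T⁴  ⇒  T⁴ = (1−a)S/(4σ).
T⁴ = 0.850·1200/(4·5.67×10⁻⁸) = 4.497×10⁹ K⁴.
T = (4.497×10⁹)^(1/4).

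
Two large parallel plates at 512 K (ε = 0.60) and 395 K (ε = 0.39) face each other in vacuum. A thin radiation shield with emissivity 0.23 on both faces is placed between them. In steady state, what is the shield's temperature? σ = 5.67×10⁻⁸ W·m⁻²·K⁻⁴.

T_s ≈ 469 K

In steady state the net flux on the hot side equals that on the cold side.
σ(T₁⁴−T_s⁴)/D₁ = σ(T_s⁴−T₂⁴)/D₂, with D₁ = 1/ε₁+1/ε_s−1 = 5.014, D₂ = 1/ε_s+1/ε₂−1 = 5.912.
Solve for T_s⁴: T_s⁴ = (D₂·T₁⁴ + D₁·T₂⁴)/(D₁+D₂) = 4.835×10¹⁰ K⁴.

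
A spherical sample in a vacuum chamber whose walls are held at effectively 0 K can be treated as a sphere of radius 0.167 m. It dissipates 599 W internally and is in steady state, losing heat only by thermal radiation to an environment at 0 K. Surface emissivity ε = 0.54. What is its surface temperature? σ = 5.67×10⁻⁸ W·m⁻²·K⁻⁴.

T ≈ 486 K

Steady state: internal power = radiated power, P = εσA T⁴.
Radiating area A = 4πr² = 0.3505 m².
T⁴ = P/(εσA) = 599/(0.54·5.67×10⁻⁸·0.3505) = 5.582×10¹⁰ K⁴.
T = (5.582×10¹⁰)^(1/4).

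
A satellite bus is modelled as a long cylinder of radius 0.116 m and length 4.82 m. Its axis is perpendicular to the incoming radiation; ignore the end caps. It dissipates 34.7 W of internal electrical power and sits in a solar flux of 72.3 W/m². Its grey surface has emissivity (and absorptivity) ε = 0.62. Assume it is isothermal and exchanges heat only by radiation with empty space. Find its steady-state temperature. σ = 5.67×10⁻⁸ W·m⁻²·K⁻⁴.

At steady state, absorbed solar power + internal power = radiated power.
Absorbed: α·S·A_cross = 0.62·72.3·1.118 = 50.13 W (cross-section 2rL).
Total input = 50.13 + 34.7 = 84.83 W.
Radiated: εσ·A_surf·T⁴ with A_surf = 2πrL = 3.513 m².
T⁴ = 84.83/(0.62·5.67×10⁻⁸·3.513) = 6.869×10⁸ K⁴.

T ≈ 162 K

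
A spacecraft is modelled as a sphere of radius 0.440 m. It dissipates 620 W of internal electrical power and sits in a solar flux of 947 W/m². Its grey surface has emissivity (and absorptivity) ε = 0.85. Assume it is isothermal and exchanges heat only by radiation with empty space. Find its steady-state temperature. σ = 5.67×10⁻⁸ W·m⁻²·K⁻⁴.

At steady state, absorbed solar power + internal power = radiated power.
Absorbed: α·S·A_cross = 0.85·947·0.6082 = 489.6 W (cross-section πr²).
Total input = 489.6 + 620 = 1110 W.
Radiated: εσ·A_surf·T⁴ with A_surf = 4πr² = 2.433 m².
T⁴ = 1110/(0.85·5.67×10⁻⁸·2.433) = 9.463×10⁹ K⁴.

T ≈ 312 K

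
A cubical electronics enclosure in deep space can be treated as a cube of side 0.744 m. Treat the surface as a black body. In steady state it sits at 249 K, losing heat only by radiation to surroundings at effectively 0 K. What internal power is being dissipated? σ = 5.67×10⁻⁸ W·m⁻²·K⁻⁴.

Steady state: P = εσA T⁴.
A = 6L² = 3.321 m²; T⁴ = (249)⁴ = 3.844×10⁹ K⁴.
P = 1.0 × 5.67×10⁻⁸ × 3.321 × 3.844×10⁹.

P ≈ 724 W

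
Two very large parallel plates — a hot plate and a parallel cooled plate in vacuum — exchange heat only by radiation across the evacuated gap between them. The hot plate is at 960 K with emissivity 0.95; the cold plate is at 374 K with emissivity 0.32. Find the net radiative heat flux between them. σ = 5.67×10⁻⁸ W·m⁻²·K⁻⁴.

q ≈ 14800 W/m²

For two infinite grey parallel plates, q = σ(T₁⁴ − T₂⁴)/(1/ε₁ + 1/ε₂ − 1).
T₁⁴ − T₂⁴ = 8.493×10¹¹ − 1.957×10¹⁰ = 8.298×10¹¹ K⁴.
1/ε₁ + 1/ε₂ − 1 = 1.053 + 3.125 − 1 = 3.178.
q = 5.67×10⁻⁸ × 8.298×10¹¹ / 3.178.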